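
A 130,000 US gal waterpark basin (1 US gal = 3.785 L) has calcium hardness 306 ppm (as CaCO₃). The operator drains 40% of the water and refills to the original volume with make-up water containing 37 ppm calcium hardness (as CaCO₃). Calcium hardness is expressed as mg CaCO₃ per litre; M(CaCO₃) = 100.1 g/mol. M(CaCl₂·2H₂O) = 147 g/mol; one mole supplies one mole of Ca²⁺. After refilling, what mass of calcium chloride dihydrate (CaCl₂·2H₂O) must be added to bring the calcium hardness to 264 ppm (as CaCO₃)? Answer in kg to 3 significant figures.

47.4 kg

Volume: 130,000 US gal × 3.785 L/gal = 492,050 L.
After draining 40% and refilling: 306 × 0.60 + 37 × 0.40 = 198.4 ppm.
Deficit to target: 264 − 198.4 = 65.6 mg/L.
As CaCO₃: 65.6 mg/L × 492,050 L = 32,280 g; ÷ 100.1 = 322.5 mol Ca²⁺.
Mass: 322.5 × 147 = 47,400 g.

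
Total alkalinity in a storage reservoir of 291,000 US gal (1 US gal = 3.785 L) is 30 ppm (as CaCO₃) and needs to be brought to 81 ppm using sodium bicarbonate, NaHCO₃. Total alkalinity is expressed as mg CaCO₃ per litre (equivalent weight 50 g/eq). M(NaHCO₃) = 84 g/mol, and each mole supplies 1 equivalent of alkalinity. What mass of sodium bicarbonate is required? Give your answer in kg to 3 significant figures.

Volume: 291,000 US gal × 3.785 L/gal = 1,101,435 L.
Alkalinity to add: (81 − 30) = 51 mg/L as CaCO₃ × 1,101,435 L = 56,170 g as CaCO₃.
Equivalents: 56,170 g ÷ 50 g/eq = 1123 eq.
NaHCO₃ supplies 1 eq per mole → 1123 mol.
Mass: 1123 mol × 84 g/mol = 94,370 g.

94.4 kg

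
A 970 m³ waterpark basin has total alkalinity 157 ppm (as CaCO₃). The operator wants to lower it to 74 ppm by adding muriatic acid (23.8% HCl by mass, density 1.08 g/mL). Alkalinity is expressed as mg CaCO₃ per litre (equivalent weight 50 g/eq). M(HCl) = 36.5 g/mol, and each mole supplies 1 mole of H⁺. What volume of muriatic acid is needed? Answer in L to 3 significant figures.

229 L

Volume: 970 m³ = 970,000 L.
Alkalinity to neutralize: (157 − 74) = 83 mg/L as CaCO₃ × 970,000 L = 80,510 g as CaCO₃.
Equivalents of H⁺ required: 80,510 ÷ 50 g/eq = 1610 eq = 1610 mol HCl.
Mass of HCl: 1610 × 36.5 = 58,770 g.
Mass of 23.8% solution: 58,770 / 0.238 = 246,900 g.
Volume: 246,900 g ÷ 1.08 g/mL = 228,700 mL.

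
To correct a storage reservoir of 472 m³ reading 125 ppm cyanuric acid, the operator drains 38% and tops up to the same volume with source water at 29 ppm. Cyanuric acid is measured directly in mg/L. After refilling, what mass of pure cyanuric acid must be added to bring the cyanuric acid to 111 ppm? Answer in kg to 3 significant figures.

Volume: 472 m³ = 472,000 L.
After draining 38% and refilling: 125 × 0.62 + 29 × 0.38 = 88.52 ppm.
Deficit to target: 111 − 88.52 = 22.48 mg/L.
Mass: 22.48 mg/L × 472,000 L = 10,610 g cyanuric acid.

10.6 kg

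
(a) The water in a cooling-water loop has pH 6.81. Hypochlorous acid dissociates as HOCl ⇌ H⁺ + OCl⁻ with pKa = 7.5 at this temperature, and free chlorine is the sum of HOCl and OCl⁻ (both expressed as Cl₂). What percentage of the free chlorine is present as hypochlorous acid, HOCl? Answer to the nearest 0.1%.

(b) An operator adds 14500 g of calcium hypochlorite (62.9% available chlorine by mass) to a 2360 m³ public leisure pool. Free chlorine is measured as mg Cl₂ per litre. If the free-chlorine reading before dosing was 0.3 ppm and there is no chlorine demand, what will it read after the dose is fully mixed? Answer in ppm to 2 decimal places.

(a) [OCl⁻]/[HOCl] = 10^(pH − pKa) = 10^(6.81 − 7.5) = 10^-0.69 = 0.2042.
(a) Fraction as HOCl = 1 / (1 + 0.2042) = 0.8304.

(b) Volume: 2360 m³ = 2,360,000 L.
(b) Available chlorine delivered: 14,500 g × 0.629 = 9120 g as Cl₂.
(b) Concentration rise: 9120 g / 2,360,000 L = 3.865 mg/L = 3.86 ppm.
(b) Final FC: 0.3 + 3.86 = 4.16 ppm.

(a) 83.0%; (b) 4.16 ppm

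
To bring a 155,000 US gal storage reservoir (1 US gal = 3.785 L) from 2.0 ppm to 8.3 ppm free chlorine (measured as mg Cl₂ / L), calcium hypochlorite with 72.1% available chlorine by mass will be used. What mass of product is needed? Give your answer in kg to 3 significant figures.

5.13 kg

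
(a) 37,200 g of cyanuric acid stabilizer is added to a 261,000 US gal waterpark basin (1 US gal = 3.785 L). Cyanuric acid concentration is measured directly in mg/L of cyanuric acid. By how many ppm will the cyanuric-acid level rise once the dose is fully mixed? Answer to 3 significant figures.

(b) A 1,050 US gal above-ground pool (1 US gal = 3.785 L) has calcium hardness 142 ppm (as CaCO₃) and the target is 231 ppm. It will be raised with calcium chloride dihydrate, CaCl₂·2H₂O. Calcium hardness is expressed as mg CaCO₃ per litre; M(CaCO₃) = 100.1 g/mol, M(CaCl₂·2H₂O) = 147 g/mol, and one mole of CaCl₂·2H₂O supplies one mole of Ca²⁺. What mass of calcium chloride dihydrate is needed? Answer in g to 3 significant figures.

(a) 37.7 ppm; (b) 519 g

(a) Volume: 261,000 US gal × 3.785 L/gal = 987,885 L.
(a) Rise: 37,200 g / 987,885 L × 1000 = 37.66 mg/L.

(b) Volume: 1,050 US gal × 3.785 L/gal = 3,974 L.
(b) Hardness to add: (231 − 142) = 89 mg/L as CaCO₃ × 3,974 L = 353.7 g as CaCO₃.
(b) Moles of Ca²⁺ (1 mol Ca²⁺ ≡ 1 mol CaCO₃): 353.7 / 100.1 g/mol = 3.534 mol.
(b) Mass of CaCl₂·2H₂O: 3.534 × 147 = 519.4 g.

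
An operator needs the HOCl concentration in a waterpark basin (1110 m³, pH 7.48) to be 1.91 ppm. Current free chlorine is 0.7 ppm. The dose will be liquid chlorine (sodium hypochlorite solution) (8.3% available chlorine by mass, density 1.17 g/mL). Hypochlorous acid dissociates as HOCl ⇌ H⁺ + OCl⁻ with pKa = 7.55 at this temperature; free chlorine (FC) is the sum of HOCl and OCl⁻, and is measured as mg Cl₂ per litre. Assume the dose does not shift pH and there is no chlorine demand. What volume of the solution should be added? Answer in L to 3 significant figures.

Volume: 1110 m³ = 1,110,000 L.
[OCl⁻]/[HOCl] = 10^(pH − pKa) = 10^(7.48 − 7.55) = 0.8511; fraction as HOCl = 1/(1 + 0.8511) = 0.5402.
Free chlorine required for 1.91 ppm HOCl: 1.91 / 0.5402 = 3.536 ppm.
FC to add: 3.536 − 0.7 = 2.836 mg/L as Cl₂.
Cl₂ equivalent: 2.836 mg/L × 1,110,000 L = 3148 g.
Product at 8.3% available Cl: 3148 / 0.083 = 37,920 g.
Volume: 37,920 g ÷ 1.17 g/mL = 32,410 mL.

32.4 L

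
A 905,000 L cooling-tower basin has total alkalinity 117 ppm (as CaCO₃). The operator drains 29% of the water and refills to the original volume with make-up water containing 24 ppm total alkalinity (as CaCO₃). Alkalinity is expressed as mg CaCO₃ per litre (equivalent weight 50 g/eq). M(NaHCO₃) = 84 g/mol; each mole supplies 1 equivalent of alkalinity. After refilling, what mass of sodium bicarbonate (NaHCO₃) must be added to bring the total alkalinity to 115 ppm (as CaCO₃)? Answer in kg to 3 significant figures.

38.0 kg

After draining 29% and refilling: 117 × 0.71 + 24 × 0.29 = 90.03 ppm.
Deficit to target: 115 − 90.03 = 24.97 mg/L.
As CaCO₃: 24.97 mg/L × 905,000 L = 22,600 g; ÷ 50 g/eq ÷ 1 = 452 mol NaHCO₃.
Mass: 452 × 84 = 37,960 g.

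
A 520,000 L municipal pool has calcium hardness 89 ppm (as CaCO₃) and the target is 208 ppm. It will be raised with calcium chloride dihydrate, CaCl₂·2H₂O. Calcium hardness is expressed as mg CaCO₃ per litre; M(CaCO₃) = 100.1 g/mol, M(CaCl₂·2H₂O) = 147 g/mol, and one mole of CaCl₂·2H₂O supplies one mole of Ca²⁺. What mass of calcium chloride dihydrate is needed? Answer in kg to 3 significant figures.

90.9 kg

Hardness to add: (208 − 89) = 119 mg/L as CaCO₃ × 520,000 L = 61,880 g as CaCO₃.
Moles of Ca²⁺ (1 mol Ca²⁺ ≡ 1 mol CaCO₃): 61,880 / 100.1 g/mol = 618.2 mol.
Mass of CaCl₂·2H₂O: 618.2 × 147 = 90,870 g.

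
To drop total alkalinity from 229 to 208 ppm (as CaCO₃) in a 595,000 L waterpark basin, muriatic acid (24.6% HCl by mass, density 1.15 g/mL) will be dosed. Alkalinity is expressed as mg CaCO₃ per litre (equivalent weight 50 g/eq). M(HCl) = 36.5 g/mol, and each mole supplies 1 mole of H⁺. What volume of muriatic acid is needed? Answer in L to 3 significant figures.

32.2 L

Alkalinity to neutralize: (229 − 208) = 21 mg/L as CaCO₃ × 595,000 L = 12,500 g as CaCO₃.
Equivalents of H⁺ required: 12,500 ÷ 50 g/eq = 249.9 eq = 249.9 mol HCl.
Mass of HCl: 249.9 × 36.5 = 9121 g.
Mass of 24.6% solution: 9121 / 0.246 = 37,080 g.
Volume: 37,080 g ÷ 1.15 g/mL = 32,240 mL.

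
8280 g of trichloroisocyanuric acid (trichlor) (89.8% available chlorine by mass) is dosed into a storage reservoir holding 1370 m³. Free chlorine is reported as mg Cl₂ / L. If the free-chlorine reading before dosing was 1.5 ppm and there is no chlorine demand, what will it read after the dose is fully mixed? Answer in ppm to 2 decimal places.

6.93 ppm

Volume: 1370 m³ = 1,370,000 L.
Available chlorine delivered: 8280 g × 0.898 = 7435 g as Cl₂.
Concentration rise: 7435 g / 1,370,000 L = 5.427 mg/L = 5.43 ppm.
Final FC: 1.5 + 5.43 = 6.93 ppm.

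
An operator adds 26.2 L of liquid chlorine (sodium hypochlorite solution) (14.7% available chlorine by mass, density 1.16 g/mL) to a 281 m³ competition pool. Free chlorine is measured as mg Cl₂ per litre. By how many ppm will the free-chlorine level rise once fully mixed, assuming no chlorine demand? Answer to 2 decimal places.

Volume: 281 m³ = 281,000 L.
Mass of solution: 26.2 L × 1000 mL/L × 1.16 g/mL = 30,390 g.
Available chlorine delivered: 30,390 g × 0.147 = 4468 g as Cl₂.
Concentration rise: 4468 g / 281,000 L = 15.9 mg/L = 15.90 ppm.

15.90 ppm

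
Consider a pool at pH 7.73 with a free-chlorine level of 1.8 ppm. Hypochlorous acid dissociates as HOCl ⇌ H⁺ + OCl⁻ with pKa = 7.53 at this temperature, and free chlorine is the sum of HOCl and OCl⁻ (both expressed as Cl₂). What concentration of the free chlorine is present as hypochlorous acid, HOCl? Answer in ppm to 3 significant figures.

0.696 ppm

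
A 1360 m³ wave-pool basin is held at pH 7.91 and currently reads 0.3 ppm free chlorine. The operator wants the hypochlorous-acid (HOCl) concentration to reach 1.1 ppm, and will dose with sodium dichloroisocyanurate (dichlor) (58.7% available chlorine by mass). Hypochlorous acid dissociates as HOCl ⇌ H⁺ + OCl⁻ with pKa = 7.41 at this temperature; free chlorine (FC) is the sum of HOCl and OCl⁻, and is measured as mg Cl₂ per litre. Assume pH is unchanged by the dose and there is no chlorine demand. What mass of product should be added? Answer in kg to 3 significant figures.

Volume: 1360 m³ = 1,360,000 L.
[OCl⁻]/[HOCl] = 10^(pH − pKa) = 10^(7.91 − 7.41) = 3.162; fraction as HOCl = 1/(1 + 3.162) = 0.2403.
Free chlorine required for 1.1 ppm HOCl: 1.1 / 0.2403 = 4.579 ppm.
FC to add: 4.579 − 0.3 = 4.279 mg/L as Cl₂.
Cl₂ equivalent: 4.279 mg/L × 1,360,000 L = 5819 g.
Product at 58.7% available Cl: 5819 / 0.587 = 9913 g.

9.91 kg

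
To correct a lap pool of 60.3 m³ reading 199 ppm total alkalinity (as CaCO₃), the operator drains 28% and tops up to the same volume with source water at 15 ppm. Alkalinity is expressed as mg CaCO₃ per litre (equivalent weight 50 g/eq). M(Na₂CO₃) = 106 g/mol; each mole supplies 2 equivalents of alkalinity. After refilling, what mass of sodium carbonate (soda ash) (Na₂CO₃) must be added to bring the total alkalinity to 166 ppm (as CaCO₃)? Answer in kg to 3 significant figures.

Volume: 60.3 m³ = 60,300 L.
After draining 28% and refilling: 199 × 0.72 + 15 × 0.28 = 147.48 ppm.
Deficit to target: 166 − 147.48 = 18.52 mg/L.
As CaCO₃: 18.52 mg/L × 60,300 L = 1117 g; ÷ 50 g/eq ÷ 2 = 11.17 mol Na₂CO₃.
Mass: 11.17 × 106 = 1184 g.

1.18 kg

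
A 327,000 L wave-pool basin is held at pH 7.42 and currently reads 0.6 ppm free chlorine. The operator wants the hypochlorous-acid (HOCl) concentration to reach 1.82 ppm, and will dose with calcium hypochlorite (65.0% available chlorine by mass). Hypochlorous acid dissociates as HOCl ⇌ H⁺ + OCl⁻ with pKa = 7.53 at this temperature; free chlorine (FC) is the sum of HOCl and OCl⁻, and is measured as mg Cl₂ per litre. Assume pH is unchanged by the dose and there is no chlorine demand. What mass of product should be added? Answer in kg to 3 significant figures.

1.32 kg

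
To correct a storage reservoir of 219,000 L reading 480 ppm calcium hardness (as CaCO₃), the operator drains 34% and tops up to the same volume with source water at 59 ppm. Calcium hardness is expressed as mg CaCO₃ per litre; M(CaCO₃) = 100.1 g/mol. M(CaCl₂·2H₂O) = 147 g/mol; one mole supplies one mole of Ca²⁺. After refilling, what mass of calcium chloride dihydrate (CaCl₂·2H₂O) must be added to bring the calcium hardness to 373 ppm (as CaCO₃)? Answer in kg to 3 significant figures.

After draining 34% and refilling: 480 × 0.66 + 59 × 0.34 = 336.86 ppm.
Deficit to target: 373 − 336.86 = 36.14 mg/L.
As CaCO₃: 36.14 mg/L × 219,000 L = 7915 g; ÷ 100.1 = 79.07 mol Ca²⁺.
Mass: 79.07 × 147 = 11,620 g.

11.6 kg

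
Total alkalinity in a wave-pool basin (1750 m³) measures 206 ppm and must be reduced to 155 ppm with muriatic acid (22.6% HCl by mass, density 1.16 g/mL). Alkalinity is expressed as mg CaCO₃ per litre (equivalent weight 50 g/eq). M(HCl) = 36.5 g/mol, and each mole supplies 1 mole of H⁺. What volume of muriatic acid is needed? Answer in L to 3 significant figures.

Volume: 1750 m³ = 1,750,000 L.
Alkalinity to neutralize: (206 − 155) = 51 mg/L as CaCO₃ × 1,750,000 L = 89,250 g as CaCO₃.
Equivalents of H⁺ required: 89,250 ÷ 50 g/eq = 1785 eq = 1785 mol HCl.
Mass of HCl: 1785 × 36.5 = 65,150 g.
Mass of 22.6% solution: 65,150 / 0.226 = 288,300 g.
Volume: 288,300 g ÷ 1.16 g/mL = 248,500 mL.

249 L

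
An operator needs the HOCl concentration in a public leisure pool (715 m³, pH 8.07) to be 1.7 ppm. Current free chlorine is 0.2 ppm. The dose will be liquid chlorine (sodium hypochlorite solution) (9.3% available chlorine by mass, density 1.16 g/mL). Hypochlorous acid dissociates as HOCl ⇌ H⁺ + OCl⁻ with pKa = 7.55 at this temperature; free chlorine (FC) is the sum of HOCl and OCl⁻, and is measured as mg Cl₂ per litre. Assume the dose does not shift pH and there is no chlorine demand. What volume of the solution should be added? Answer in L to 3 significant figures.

Volume: 715 m³ = 715,000 L.
[OCl⁻]/[HOCl] = 10^(pH − pKa) = 10^(8.07 − 7.55) = 3.311; fraction as HOCl = 1/(1 + 3.311) = 0.2319.
Free chlorine required for 1.7 ppm HOCl: 1.7 / 0.2319 = 7.329 ppm.
FC to add: 7.329 − 0.2 = 7.129 mg/L as Cl₂.
Cl₂ equivalent: 7.129 mg/L × 715,000 L = 5097 g.
Product at 9.3% available Cl: 5097 / 0.093 = 54,810 g.
Volume: 54,810 g ÷ 1.16 g/mL = 47,250 mL.

47.3 L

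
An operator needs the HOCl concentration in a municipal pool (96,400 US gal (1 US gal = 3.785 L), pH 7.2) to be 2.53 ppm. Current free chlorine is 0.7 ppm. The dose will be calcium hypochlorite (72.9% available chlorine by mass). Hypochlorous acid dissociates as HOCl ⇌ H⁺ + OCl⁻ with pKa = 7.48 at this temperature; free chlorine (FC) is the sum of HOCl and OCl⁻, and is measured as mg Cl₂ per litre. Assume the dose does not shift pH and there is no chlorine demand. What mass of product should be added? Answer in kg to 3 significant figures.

Volume: 96,400 US gal × 3.785 L/gal = 364,874 L.
[OCl⁻]/[HOCl] = 10^(pH − pKa) = 10^(7.2 − 7.48) = 0.5248; fraction as HOCl = 1/(1 + 0.5248) = 0.6558.
Free chlorine required for 2.53 ppm HOCl: 2.53 / 0.6558 = 3.858 ppm.
FC to add: 3.858 − 0.7 = 3.158 mg/L as Cl₂.
Cl₂ equivalent: 3.158 mg/L × 364,874 L = 1152 g.
Product at 72.9% available Cl: 1152 / 0.729 = 1581 g.

1.58 kg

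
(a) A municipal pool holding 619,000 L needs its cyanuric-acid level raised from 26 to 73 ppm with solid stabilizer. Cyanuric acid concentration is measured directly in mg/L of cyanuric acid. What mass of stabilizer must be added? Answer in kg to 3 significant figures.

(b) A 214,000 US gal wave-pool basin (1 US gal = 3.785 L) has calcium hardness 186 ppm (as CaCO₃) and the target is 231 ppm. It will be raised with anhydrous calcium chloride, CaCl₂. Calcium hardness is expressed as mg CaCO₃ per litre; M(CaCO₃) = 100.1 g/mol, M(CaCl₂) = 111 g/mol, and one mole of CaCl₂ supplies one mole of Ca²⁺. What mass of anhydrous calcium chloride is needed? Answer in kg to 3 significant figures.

(a) 29.1 kg; (b) 40.4 kg

(a) CYA to add: (73 − 26) = 47 mg/L × 619,000 L = 29,090 g cyanuric acid.

(b) Volume: 214,000 US gal × 3.785 L/gal = 809,990 L.
(b) Hardness to add: (231 − 186) = 45 mg/L as CaCO₃ × 809,990 L = 36,450 g as CaCO₃.
(b) Moles of Ca²⁺ (1 mol Ca²⁺ ≡ 1 mol CaCO₃): 36,450 / 100.1 g/mol = 364.1 mol.
(b) Mass of CaCl₂: 364.1 × 111 = 40,420 g.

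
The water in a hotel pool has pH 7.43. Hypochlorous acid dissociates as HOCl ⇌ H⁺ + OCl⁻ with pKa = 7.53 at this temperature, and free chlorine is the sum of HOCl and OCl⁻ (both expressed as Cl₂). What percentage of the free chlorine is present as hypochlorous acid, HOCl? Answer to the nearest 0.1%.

[OCl⁻]/[HOCl] = 10^(pH − pKa) = 10^(7.43 − 7.53) = 10^-0.10 = 0.7943.
Fraction as HOCl = 1 / (1 + 0.7943) = 0.5573.

55.7%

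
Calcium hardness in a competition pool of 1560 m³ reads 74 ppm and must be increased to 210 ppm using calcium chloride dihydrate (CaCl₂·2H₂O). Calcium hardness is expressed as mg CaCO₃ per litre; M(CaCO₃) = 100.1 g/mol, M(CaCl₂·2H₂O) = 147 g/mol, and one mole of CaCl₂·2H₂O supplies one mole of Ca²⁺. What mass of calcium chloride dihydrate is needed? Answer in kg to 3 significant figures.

312 kg

Volume: 1560 m³ = 1,560,000 L.
Hardness to add: (210 − 74) = 136 mg/L as CaCO₃ × 1,560,000 L = 212,200 g as CaCO₃.
Moles of Ca²⁺ (1 mol Ca²⁺ ≡ 1 mol CaCO₃): 212,200 / 100.1 g/mol = 2119 mol.
Mass of CaCl₂·2H₂O: 2119 × 147 = 311,600 g.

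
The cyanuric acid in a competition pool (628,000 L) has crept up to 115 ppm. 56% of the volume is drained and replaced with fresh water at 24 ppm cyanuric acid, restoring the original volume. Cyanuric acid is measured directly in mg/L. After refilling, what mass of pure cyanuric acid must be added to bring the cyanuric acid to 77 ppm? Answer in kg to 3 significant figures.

8.14 kg

After draining 56% and refilling: 115 × 0.44 + 24 × 0.56 = 64.04 ppm.
Deficit to target: 77 − 64.04 = 12.96 mg/L.
Mass: 12.96 mg/L × 628,000 L = 8139 g cyanuric acid.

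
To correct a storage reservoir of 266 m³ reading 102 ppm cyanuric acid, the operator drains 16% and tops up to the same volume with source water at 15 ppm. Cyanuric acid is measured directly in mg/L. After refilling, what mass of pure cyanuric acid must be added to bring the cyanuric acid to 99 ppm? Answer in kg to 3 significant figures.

Volume: 266 m³ = 266,000 L.
After draining 16% and refilling: 102 × 0.84 + 15 × 0.16 = 88.08 ppm.
Deficit to target: 99 − 88.08 = 10.92 mg/L.
Mass: 10.92 mg/L × 266,000 L = 2905 g cyanuric acid.

2.90 kg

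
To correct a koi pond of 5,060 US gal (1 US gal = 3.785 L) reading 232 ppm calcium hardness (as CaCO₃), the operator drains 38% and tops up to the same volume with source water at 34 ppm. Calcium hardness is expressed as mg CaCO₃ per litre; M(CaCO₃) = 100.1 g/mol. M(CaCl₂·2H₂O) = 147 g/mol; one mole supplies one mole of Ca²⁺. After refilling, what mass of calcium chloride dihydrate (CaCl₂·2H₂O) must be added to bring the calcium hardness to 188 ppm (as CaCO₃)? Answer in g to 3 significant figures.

879 g

Volume: 5,060 US gal × 3.785 L/gal = 19,152 L.
After draining 38% and refilling: 232 × 0.62 + 34 × 0.38 = 156.76 ppm.
Deficit to target: 188 − 156.76 = 31.24 mg/L.
As CaCO₃: 31.24 mg/L × 19,152 L = 598.3 g; ÷ 100.1 = 5.977 mol Ca²⁺.
Mass: 5.977 × 147 = 878.6 g.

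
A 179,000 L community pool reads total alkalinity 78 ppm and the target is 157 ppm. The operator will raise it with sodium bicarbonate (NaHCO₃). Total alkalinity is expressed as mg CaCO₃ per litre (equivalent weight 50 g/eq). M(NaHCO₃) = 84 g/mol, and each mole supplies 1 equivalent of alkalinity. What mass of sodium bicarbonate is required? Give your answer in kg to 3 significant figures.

23.8 kg

Alkalinity to add: (157 − 78) = 79 mg/L as CaCO₃ × 179,000 L = 14,140 g as CaCO₃.
Equivalents: 14,140 g ÷ 50 g/eq = 282.8 eq.
NaHCO₃ supplies 1 eq per mole → 282.8 mol.
Mass: 282.8 mol × 84 g/mol = 23,760 g.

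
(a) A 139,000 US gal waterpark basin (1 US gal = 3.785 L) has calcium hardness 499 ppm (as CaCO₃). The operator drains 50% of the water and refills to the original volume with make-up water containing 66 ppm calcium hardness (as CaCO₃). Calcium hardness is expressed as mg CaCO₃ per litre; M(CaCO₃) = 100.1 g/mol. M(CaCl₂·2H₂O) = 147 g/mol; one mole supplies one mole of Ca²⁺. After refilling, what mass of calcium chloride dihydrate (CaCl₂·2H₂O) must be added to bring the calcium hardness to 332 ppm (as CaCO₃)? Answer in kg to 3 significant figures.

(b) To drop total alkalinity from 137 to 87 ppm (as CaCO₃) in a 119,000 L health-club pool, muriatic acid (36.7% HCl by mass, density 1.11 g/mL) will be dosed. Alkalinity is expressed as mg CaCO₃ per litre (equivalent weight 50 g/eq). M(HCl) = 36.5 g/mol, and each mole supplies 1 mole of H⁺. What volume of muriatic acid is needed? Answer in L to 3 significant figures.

(a) Volume: 139,000 US gal × 3.785 L/gal = 526,115 L.
(a) After draining 50% and refilling: 499 × 0.50 + 66 × 0.50 = 282.5 ppm.
(a) Deficit to target: 332 − 282.5 = 49.5 mg/L.
(a) As CaCO₃: 49.5 mg/L × 526,115 L = 26,040 g; ÷ 100.1 = 260.2 mol Ca²⁺.
(a) Mass: 260.2 × 147 = 38,240 g.

(b) Alkalinity to neutralize: (137 − 87) = 50 mg/L as CaCO₃ × 119,000 L = 5950 g as CaCO₃.
(b) Equivalents of H⁺ required: 5950 ÷ 50 g/eq = 119 eq = 119 mol HCl.
(b) Mass of HCl: 119 × 36.5 = 4344 g.
(b) Mass of 36.7% solution: 4344 / 0.367 = 11,840 g.
(b) Volume: 11,840 g ÷ 1.11 g/mL = 10,660 mL.

(a) 38.2 kg; (b) 10.7 L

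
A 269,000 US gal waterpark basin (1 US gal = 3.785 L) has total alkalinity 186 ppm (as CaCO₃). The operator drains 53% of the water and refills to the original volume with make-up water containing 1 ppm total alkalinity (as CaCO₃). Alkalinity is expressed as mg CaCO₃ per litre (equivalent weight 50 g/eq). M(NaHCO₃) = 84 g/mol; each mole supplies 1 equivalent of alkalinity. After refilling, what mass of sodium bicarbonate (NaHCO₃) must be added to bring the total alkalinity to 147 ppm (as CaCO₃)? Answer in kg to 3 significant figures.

101 kg

Volume: 269,000 US gal × 3.785 L/gal = 1,018,165 L.
After draining 53% and refilling: 186 × 0.47 + 1 × 0.53 = 87.95 ppm.
Deficit to target: 147 − 87.95 = 59.05 mg/L.
As CaCO₃: 59.05 mg/L × 1,018,165 L = 60,120 g; ÷ 50 g/eq ÷ 1 = 1202 mol NaHCO₃.
Mass: 1202 × 84 = 101,000 g.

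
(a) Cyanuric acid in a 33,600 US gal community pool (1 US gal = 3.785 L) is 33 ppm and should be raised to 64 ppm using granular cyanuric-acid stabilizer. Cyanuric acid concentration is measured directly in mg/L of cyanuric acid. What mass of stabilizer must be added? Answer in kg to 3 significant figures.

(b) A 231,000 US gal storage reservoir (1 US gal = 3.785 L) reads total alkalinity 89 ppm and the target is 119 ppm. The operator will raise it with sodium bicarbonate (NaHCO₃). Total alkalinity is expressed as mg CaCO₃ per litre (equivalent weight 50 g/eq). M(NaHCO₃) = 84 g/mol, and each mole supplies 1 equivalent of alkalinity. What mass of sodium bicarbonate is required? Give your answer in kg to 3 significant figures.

(a) Volume: 33,600 US gal × 3.785 L/gal = 127,176 L.
(a) CYA to add: (64 − 33) = 31 mg/L × 127,176 L = 3942 g cyanuric acid.

(b) Volume: 231,000 US gal × 3.785 L/gal = 874,335 L.
(b) Alkalinity to add: (119 − 89) = 30 mg/L as CaCO₃ × 874,335 L = 26,230 g as CaCO₃.
(b) Equivalents: 26,230 g ÷ 50 g/eq = 524.6 eq.
(b) NaHCO₃ supplies 1 eq per mole → 524.6 mol.
(b) Mass: 524.6 mol × 84 g/mol = 44,070 g.

(a) 3.94 kg; (b) 44.1 kg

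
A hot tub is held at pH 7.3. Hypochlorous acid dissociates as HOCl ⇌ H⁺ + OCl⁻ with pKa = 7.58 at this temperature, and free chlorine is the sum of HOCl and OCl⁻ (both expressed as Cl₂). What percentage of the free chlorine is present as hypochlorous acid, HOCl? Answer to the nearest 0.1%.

65.6%

[OCl⁻]/[HOCl] = 10^(pH − pKa) = 10^(7.3 − 7.58) = 10^-0.28 = 0.5248.
Fraction as HOCl = 1 / (1 + 0.5248) = 0.6558.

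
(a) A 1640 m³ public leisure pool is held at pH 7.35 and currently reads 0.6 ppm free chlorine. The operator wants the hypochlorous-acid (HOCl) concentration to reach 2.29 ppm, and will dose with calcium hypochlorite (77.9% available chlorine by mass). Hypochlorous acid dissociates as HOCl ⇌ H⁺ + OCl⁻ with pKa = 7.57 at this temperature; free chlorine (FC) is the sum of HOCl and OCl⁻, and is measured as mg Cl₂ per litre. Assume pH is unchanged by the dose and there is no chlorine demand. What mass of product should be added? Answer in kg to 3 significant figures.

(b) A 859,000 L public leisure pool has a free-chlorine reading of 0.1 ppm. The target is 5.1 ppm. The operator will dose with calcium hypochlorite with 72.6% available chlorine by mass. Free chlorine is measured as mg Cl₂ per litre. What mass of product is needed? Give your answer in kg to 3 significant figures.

(a) 6.46 kg; (b) 5.92 kg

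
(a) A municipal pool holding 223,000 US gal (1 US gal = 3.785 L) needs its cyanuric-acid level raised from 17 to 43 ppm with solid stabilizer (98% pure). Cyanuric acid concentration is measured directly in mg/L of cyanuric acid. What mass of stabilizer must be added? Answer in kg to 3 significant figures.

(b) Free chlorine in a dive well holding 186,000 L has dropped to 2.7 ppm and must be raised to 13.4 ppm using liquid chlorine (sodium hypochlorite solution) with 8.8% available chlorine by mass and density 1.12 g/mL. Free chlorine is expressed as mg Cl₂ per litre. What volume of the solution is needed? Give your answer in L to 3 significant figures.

(a) Volume: 223,000 US gal × 3.785 L/gal = 844,055 L.
(a) CYA to add: (43 − 17) = 26 mg/L × 844,055 L = 21,950 g cyanuric acid.
(a) At 98% purity: 21,950 / 0.98 = 22,390 g product.

(b) Chlorine deficit: 13.4 − 2.7 = 10.7 ppm = 10.7 mg/L as Cl₂.
(b) Cl₂ equivalent needed: 10.7 mg/L × 186,000 L = 1,990,000 mg = 1990 g.
(b) Product at 8.8% available chlorine: 1990 / 0.088 = 22,620 g.
(b) Volume at density 1.12 g/mL: 22,620 g ÷ 1.12 g/mL = 20,190 mL.

(a) 22.4 kg; (b) 20.2 L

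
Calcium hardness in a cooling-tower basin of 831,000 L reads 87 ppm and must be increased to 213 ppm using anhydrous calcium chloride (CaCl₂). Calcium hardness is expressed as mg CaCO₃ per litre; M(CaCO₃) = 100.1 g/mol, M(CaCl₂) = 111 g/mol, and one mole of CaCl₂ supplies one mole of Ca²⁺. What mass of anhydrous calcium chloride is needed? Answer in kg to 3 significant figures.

Hardness to add: (213 − 87) = 126 mg/L as CaCO₃ × 831,000 L = 104,700 g as CaCO₃.
Moles of Ca²⁺ (1 mol Ca²⁺ ≡ 1 mol CaCO₃): 104,700 / 100.1 g/mol = 1046 mol.
Mass of CaCl₂: 1046 × 111 = 116,100 g.

116 kg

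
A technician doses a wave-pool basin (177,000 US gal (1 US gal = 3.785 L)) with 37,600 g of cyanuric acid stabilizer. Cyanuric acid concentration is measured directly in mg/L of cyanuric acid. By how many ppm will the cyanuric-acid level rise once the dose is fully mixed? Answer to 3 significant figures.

56.1 ppm

Volume: 177,000 US gal × 3.785 L/gal = 669,945 L.
Rise: 37,600 g / 669,945 L × 1000 = 56.12 mg/L.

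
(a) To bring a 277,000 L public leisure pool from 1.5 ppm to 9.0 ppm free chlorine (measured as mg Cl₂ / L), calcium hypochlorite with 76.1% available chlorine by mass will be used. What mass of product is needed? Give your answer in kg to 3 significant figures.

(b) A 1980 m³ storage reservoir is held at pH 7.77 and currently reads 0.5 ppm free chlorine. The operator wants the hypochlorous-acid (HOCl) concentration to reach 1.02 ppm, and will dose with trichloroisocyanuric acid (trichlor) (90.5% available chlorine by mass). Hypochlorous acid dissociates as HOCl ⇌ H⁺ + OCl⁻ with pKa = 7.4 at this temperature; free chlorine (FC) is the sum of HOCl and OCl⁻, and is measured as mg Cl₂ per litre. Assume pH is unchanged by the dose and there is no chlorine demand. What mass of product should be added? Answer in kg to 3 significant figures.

(a) 2.73 kg; (b) 6.37 kg

(a) Chlorine deficit: 9.0 − 1.5 = 7.5 ppm = 7.5 mg/L as Cl₂.
(a) Cl₂ equivalent needed: 7.5 mg/L × 277,000 L = 2,078,000 mg = 2078 g.
(a) Product at 76.1% available chlorine: 2078 / 0.761 = 2730 g.

(b) Volume: 1980 m³ = 1,980,000 L.
(b) [OCl⁻]/[HOCl] = 10^(pH − pKa) = 10^(7.77 − 7.4) = 2.344; fraction as HOCl = 1/(1 + 2.344) = 0.299.
(b) Free chlorine required for 1.02 ppm HOCl: 1.02 / 0.299 = 3.411 ppm.
(b) FC to add: 3.411 − 0.5 = 2.911 mg/L as Cl₂.
(b) Cl₂ equivalent: 2.911 mg/L × 1,980,000 L = 5764 g.
(b) Product at 90.5% available Cl: 5764 / 0.905 = 6369 g.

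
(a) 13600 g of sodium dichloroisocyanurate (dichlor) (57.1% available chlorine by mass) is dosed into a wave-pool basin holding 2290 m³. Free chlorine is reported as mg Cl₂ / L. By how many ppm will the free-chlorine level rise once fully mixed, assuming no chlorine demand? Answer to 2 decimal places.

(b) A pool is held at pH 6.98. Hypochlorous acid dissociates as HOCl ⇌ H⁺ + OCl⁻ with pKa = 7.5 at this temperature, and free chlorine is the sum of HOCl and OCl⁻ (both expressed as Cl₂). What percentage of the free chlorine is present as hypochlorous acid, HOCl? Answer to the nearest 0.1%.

(a) 3.39 ppm; (b) 76.8%

(a) Volume: 2290 m³ = 2,290,000 L.
(a) Available chlorine delivered: 13,600 g × 0.571 = 7766 g as Cl₂.
(a) Concentration rise: 7766 g / 2,290,000 L = 3.391 mg/L = 3.39 ppm.

(b) [OCl⁻]/[HOCl] = 10^(pH − pKa) = 10^(6.98 − 7.5) = 10^-0.52 = 0.302.
(b) Fraction as HOCl = 1 / (1 + 0.302) = 0.7681.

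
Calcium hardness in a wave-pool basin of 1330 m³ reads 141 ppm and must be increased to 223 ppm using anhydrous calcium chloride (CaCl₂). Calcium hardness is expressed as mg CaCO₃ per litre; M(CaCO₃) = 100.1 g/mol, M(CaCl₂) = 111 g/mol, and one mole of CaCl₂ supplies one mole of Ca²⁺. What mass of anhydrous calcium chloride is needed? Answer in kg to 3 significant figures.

Volume: 1330 m³ = 1,330,000 L.
Hardness to add: (223 − 141) = 82 mg/L as CaCO₃ × 1,330,000 L = 109,100 g as CaCO₃.
Moles of Ca²⁺ (1 mol Ca²⁺ ≡ 1 mol CaCO₃): 109,100 / 100.1 g/mol = 1090 mol.
Mass of CaCl₂: 1090 × 111 = 120,900 g.

121 kg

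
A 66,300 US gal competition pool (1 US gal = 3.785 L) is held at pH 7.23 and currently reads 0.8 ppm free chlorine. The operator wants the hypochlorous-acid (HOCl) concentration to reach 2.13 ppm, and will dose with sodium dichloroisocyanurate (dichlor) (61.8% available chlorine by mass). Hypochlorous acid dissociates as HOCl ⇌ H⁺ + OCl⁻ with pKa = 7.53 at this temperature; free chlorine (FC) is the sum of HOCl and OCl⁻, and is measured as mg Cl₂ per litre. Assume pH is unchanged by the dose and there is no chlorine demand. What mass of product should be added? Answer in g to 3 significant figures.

974 g

Volume: 66,300 US gal × 3.785 L/gal = 250,946 L.
[OCl⁻]/[HOCl] = 10^(pH − pKa) = 10^(7.23 − 7.53) = 0.5012; fraction as HOCl = 1/(1 + 0.5012) = 0.6661.
Free chlorine required for 2.13 ppm HOCl: 2.13 / 0.6661 = 3.198 ppm.
FC to add: 3.198 − 0.8 = 2.398 mg/L as Cl₂.
Cl₂ equivalent: 2.398 mg/L × 250,946 L = 601.6 g.
Product at 61.8% available Cl: 601.6 / 0.618 = 973.5 g.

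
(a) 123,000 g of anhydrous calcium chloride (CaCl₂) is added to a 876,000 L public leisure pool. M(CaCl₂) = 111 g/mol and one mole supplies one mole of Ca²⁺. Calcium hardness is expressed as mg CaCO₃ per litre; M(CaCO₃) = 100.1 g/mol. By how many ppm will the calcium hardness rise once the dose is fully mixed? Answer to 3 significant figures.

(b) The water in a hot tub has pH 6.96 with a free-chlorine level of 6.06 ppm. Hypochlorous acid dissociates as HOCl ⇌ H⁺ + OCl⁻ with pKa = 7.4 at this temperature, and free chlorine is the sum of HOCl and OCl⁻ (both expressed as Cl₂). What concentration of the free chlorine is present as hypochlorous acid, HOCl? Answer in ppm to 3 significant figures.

(a) Moles of Ca²⁺: 123,000 g ÷ 111 g/mol = 1108 mol.
(a) As CaCO₃: 1108 mol × 100.1 g/mol = 110,900 g.
(a) Rise: 110,900 g / 876,000 L × 1000 = 126.6 mg/L.

(b) [OCl⁻]/[HOCl] = 10^(pH − pKa) = 10^(6.96 − 7.4) = 10^-0.44 = 0.3631.
(b) Fraction as HOCl = 1 / (1 + 0.3631) = 0.7336.
(b) HOCl = 0.7336 × 6.06 ppm = 4.446 ppm.

(a) 127 ppm; (b) 4.45 ppm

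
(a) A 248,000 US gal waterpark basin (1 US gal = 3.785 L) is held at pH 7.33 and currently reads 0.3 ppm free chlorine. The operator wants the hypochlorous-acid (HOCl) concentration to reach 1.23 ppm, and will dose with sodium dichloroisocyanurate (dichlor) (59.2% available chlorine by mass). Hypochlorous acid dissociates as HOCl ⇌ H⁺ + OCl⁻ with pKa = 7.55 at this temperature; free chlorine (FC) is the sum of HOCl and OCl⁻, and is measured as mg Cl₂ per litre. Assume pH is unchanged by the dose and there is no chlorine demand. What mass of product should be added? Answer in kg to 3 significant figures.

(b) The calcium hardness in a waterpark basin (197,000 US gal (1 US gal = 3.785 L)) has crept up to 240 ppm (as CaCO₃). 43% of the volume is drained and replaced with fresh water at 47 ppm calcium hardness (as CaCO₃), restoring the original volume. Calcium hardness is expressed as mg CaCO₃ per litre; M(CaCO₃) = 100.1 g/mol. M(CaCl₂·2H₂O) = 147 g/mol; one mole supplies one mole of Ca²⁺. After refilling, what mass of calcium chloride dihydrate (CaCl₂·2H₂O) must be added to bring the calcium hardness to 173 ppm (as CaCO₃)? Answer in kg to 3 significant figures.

(a) Volume: 248,000 US gal × 3.785 L/gal = 938,680 L.
(a) [OCl⁻]/[HOCl] = 10^(pH − pKa) = 10^(7.33 − 7.55) = 0.6026; fraction as HOCl = 1/(1 + 0.6026) = 0.624.
(a) Free chlorine required for 1.23 ppm HOCl: 1.23 / 0.624 = 1.971 ppm.
(a) FC to add: 1.971 − 0.3 = 1.671 mg/L as Cl₂.
(a) Cl₂ equivalent: 1.671 mg/L × 938,680 L = 1569 g.
(a) Product at 59.2% available Cl: 1569 / 0.592 = 2650 g.

(b) Volume: 197,000 US gal × 3.785 L/gal = 745,645 L.
(b) After draining 43% and refilling: 240 × 0.57 + 47 × 0.43 = 157.01 ppm.
(b) Deficit to target: 173 − 157.01 = 15.99 mg/L.
(b) As CaCO₃: 15.99 mg/L × 745,645 L = 11,920 g; ÷ 100.1 = 119.1 mol Ca²⁺.
(b) Mass: 119.1 × 147 = 17,510 g.

(a) 2.65 kg; (b) 17.5 kg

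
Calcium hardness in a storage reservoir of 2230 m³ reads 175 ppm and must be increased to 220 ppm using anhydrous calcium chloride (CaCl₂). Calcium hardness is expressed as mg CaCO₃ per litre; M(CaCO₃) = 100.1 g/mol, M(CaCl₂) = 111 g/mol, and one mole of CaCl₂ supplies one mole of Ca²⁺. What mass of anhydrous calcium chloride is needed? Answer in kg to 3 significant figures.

111 kg

Volume: 2230 m³ = 2,230,000 L.
Hardness to add: (220 − 175) = 45 mg/L as CaCO₃ × 2,230,000 L = 100,400 g as CaCO₃.
Moles of Ca²⁺ (1 mol Ca²⁺ ≡ 1 mol CaCO₃): 100,400 / 100.1 g/mol = 1002 mol.
Mass of CaCl₂: 1002 × 111 = 111,300 g.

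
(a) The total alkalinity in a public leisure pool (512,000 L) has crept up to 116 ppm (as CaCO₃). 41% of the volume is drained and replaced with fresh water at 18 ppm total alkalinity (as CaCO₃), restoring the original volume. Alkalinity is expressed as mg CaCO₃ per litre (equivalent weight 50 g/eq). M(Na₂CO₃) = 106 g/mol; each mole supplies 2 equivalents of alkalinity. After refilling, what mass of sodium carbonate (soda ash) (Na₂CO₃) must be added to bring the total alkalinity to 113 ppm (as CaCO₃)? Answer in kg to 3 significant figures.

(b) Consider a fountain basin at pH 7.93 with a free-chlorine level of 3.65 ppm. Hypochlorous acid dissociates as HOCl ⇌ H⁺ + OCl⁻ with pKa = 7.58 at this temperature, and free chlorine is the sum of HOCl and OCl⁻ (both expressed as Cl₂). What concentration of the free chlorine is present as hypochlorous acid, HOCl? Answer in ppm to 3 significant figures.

(a) 20.2 kg; (b) 1.13 ppm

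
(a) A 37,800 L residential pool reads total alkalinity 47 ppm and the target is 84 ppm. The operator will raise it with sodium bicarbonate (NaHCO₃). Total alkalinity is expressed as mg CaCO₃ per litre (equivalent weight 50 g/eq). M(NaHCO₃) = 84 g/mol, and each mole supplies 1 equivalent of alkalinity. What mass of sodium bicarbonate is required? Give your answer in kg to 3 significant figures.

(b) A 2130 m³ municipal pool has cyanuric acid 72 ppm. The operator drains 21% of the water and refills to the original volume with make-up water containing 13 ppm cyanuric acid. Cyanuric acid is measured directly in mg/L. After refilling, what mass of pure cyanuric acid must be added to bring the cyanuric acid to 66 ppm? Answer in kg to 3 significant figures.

(a) 2.35 kg; (b) 13.6 kg

(a) Alkalinity to add: (84 − 47) = 37 mg/L as CaCO₃ × 37,800 L = 1399 g as CaCO₃.
(a) Equivalents: 1399 g ÷ 50 g/eq = 27.97 eq.
(a) NaHCO₃ supplies 1 eq per mole → 27.97 mol.
(a) Mass: 27.97 mol × 84 g/mol = 2350 g.

(b) Volume: 2130 m³ = 2,130,000 L.
(b) After draining 21% and refilling: 72 × 0.79 + 13 × 0.21 = 59.61 ppm.
(b) Deficit to target: 66 − 59.61 = 6.39 mg/L.
(b) Mass: 6.39 mg/L × 2,130,000 L = 13,610 g cyanuric acid.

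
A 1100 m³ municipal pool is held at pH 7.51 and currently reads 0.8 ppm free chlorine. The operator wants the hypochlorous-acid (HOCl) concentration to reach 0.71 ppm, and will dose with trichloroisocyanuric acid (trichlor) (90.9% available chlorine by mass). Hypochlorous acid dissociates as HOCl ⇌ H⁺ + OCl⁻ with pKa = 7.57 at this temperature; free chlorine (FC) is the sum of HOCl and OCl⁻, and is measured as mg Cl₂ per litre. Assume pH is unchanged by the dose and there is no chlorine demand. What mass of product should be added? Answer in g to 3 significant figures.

639 g

Volume: 1100 m³ = 1,100,000 L.
[OCl⁻]/[HOCl] = 10^(pH − pKa) = 10^(7.51 − 7.57) = 0.871; fraction as HOCl = 1/(1 + 0.871) = 0.5345.
Free chlorine required for 0.71 ppm HOCl: 0.71 / 0.5345 = 1.328 ppm.
FC to add: 1.328 − 0.8 = 0.5284 mg/L as Cl₂.
Cl₂ equivalent: 0.5284 mg/L × 1,100,000 L = 581.2 g.
Product at 90.9% available Cl: 581.2 / 0.909 = 639.4 g.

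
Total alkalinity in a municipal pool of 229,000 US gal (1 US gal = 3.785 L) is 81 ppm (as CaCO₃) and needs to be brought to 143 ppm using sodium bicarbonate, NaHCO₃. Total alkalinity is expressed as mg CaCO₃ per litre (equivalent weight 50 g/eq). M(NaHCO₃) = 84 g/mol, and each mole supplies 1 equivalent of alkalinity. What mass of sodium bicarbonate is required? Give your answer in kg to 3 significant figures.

Volume: 229,000 US gal × 3.785 L/gal = 866,765 L.
Alkalinity to add: (143 − 81) = 62 mg/L as CaCO₃ × 866,765 L = 53,740 g as CaCO₃.
Equivalents: 53,740 g ÷ 50 g/eq = 1075 eq.
NaHCO₃ supplies 1 eq per mole → 1075 mol.
Mass: 1075 mol × 84 g/mol = 90,280 g.

90.3 kg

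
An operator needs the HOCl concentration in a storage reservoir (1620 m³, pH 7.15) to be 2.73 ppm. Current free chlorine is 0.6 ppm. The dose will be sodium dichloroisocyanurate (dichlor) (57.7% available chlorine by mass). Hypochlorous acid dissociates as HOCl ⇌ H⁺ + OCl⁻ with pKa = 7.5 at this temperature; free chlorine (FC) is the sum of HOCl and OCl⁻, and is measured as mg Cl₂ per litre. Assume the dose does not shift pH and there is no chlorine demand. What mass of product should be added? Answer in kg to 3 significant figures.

Volume: 1620 m³ = 1,620,000 L.
[OCl⁻]/[HOCl] = 10^(pH − pKa) = 10^(7.15 − 7.5) = 0.4467; fraction as HOCl = 1/(1 + 0.4467) = 0.6912.
Free chlorine required for 2.73 ppm HOCl: 2.73 / 0.6912 = 3.949 ppm.
FC to add: 3.949 − 0.6 = 3.349 mg/L as Cl₂.
Cl₂ equivalent: 3.349 mg/L × 1,620,000 L = 5426 g.
Product at 57.7% available Cl: 5426 / 0.577 = 9404 g.

9.40 kg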